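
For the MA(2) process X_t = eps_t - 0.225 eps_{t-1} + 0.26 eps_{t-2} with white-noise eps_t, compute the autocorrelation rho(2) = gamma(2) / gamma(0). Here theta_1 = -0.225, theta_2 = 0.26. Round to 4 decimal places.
\rho(2) = 0.2325

For an MA(q) process with theta_0 = 1, the autocovariance is
  gamma(k) = sigma^2 * sum_{i=0..q-k} theta_i * theta_{i+k},
and rho(k) = gamma(k) / gamma(0). Sigma^2 cancels.
  numerator   = (1)*(0.26) = 0.26.
  denominator = (1)^2 + (-0.225)^2 + (0.26)^2 = 1.118225.
  rho(2) = 0.26 / 1.118225 = 0.2325.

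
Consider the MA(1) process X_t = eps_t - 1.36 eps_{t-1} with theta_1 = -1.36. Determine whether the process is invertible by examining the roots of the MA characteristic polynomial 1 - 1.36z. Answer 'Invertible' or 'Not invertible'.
\text{Not invertible}

The MA(q) characteristic polynomial is P(z) = 1 - 1.36z.
Invertibility requires all roots to lie outside the unit circle, i.e. |z| > 1 for every root.
This is linear in z: 1 + (-1.36) z = 0  =>  z = -1/(-1.36) = 0.735294,  |z| = 0.735294.
Moduli of all roots: 0.7353.
All moduli strictly greater than 1? No.
Verdict: Not invertible.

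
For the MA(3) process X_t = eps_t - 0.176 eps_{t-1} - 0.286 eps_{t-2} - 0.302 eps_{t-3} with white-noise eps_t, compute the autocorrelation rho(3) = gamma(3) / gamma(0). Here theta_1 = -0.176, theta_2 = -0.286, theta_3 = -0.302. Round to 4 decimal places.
\rho(3) = -0.2508

For an MA(q) process with theta_0 = 1, the autocovariance is
  gamma(k) = sigma^2 * sum_{i=0..q-k} theta_i * theta_{i+k},
and rho(k) = gamma(k) / gamma(0). Sigma^2 cancels.
  numerator   = (1)*(-0.302) = -0.302.
  denominator = (1)^2 + (-0.176)^2 + (-0.286)^2 + (-0.302)^2 = 1.203976.
  rho(3) = -0.302 / 1.203976 = -0.2508.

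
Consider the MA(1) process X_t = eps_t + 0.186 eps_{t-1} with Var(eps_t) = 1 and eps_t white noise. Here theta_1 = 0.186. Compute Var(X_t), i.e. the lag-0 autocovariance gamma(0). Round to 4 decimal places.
\gamma(0) = 1.0346

For an MA(q) process X_t = eps_t + sum_i theta_i eps_{t-i} with
Var(eps_t) = sigma^2, the variance is
  gamma(0) = sigma^2 * (1 + sum_i theta_i^2).
  sum_i theta_i^2 = (0.186)^2 = 0.034596.
  gamma(0) = 1 * (1 + 0.034596) = 1 * 1.034596 = 1.034596, which rounds to 1.0346.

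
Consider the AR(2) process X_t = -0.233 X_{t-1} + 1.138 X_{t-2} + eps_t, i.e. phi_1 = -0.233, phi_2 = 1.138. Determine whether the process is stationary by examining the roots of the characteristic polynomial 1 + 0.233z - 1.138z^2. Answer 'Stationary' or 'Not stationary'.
\text{Not stationary}

The AR(p) characteristic polynomial is P(z) = 1 + 0.233z - 1.138z^2.
Stationarity requires all roots to lie outside the unit circle, i.e. |z| > 1 for every root.
Set 1 + (0.233) z + (-1.138) z^2 = 0, i.e. a z^2 + b z + c = 0 with a = -1.138, b = 0.233, c = 1.
Discriminant D = b^2 - 4ac = (0.233)^2 - 4*(-1.138)*1 = 0.054289 - (-4.552) = 4.606289.
D >= 0, so the roots are real: z = (-b +/- sqrt(D)) / (2a) = (-0.233 +/- 2.146227) / (-2.276).
  z_1 = (-0.233 + 2.146227) / (-2.276) = -0.8406,   |z_1| = 0.8406.
  z_2 = (-0.233 - 2.146227) / (-2.276) = 1.0454,   |z_2| = 1.0454.
Moduli of all roots: 0.8406, 1.0454.
All moduli strictly greater than 1? No.
Verdict: Not stationary.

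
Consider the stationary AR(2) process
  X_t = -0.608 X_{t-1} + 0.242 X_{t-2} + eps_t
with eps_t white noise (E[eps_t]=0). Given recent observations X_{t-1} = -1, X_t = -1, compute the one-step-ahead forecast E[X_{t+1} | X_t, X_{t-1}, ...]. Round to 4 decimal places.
E[X_{t+1} \mid \mathcal F_t] = 0.3660

For an AR(p) model X_t = c + sum_i phi_i X_{t-i} + eps_t, the
one-step-ahead conditional mean is
  E[X_{t+1} | X_t, ...] = c + sum_i phi_i X_{t+1-i}.
Substitute known values:
  E[X_{t+1} | ...] = (-0.608) * (-1) + (0.242) * (-1)
                   = 0.3660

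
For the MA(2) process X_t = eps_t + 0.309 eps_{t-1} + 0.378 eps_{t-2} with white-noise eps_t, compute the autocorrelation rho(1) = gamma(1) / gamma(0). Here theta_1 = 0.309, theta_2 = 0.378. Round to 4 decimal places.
\rho(1) = 0.3438

For an MA(q) process with theta_0 = 1, the autocovariance is
  gamma(k) = sigma^2 * sum_{i=0..q-k} theta_i * theta_{i+k},
and rho(k) = gamma(k) / gamma(0). Sigma^2 cancels.
  numerator   = (1)*(0.309) + (0.309)*(0.378) = 0.425802.
  denominator = (1)^2 + (0.309)^2 + (0.378)^2 = 1.238365.
  rho(1) = 0.425802 / 1.238365 = 0.3438.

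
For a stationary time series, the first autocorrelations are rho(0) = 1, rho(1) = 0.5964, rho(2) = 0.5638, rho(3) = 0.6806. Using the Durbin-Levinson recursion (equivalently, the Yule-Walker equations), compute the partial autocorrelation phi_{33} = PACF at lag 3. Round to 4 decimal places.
\phi_{33} = 0.4511

The PACF at lag k is phi_{kk}, the last component of the solution
to the Yule-Walker system G_k phi = r_k where
  (G_k)_{ij} = rho(|i - j|), (r_k)_i = rho(i), i,j = 1..k.
Equivalently, Durbin-Levinson gives phi_{kk} iteratively:
  phi_{11} = rho(1)
  phi_{kk} = [rho(k) - sum_{j=1..k-1} phi_{k-1,j} rho(k-j)]
            / [1 - sum_{j=1..k-1} phi_{k-1,j} rho(j)],
  phi_{k,j} = phi_{k-1,j} - phi_{kk} phi_{k-1,k-j},  j = 1..k-1.
Step k = 1:
  phi_11 = rho(1) = 0.5964.
Step k = 2:
  phi_22 = [rho(2) - phi_11 rho(1)] / [1 - phi_11 rho(1)] = [0.5638 - (0.5964)(0.5964)] / [1 - (0.5964)(0.5964)]
         = 0.20810704 / 0.64430704 = 0.322994.
  Update: phi_21 = phi_11 - phi_22 phi_11 = 0.5964 - (0.322994)(0.5964) = 0.403767.
Step k = 3:
  phi_33 = [rho(3) - phi_21 rho(2) - phi_22 rho(1)] / [1 - phi_21 rho(1) - phi_22 rho(2)]
    numerator   = 0.6806 - (0.403767)(0.5638) - (0.322994)(0.5964) = 0.260323
    denominator = 1 - (0.403767)(0.5964) - (0.322994)(0.5638) = 0.5770898
  phi_33 = 0.260323 / 0.5770898 = 0.4511.
Therefore phi_{33} = 0.4511.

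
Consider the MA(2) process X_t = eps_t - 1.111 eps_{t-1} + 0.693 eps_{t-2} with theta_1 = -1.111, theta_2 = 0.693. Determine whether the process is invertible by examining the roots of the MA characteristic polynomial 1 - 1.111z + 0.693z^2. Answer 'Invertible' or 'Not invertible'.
\text{Invertible}

The MA(q) characteristic polynomial is P(z) = 1 - 1.111z + 0.693z^2.
Invertibility requires all roots to lie outside the unit circle, i.e. |z| > 1 for every root.
Set 1 + (-1.111) z + (0.693) z^2 = 0, i.e. a z^2 + b z + c = 0 with a = 0.693, b = -1.111, c = 1.
Discriminant D = b^2 - 4ac = (-1.111)^2 - 4*(0.693)*1 = 1.234321 - (2.772) = -1.537679.
D < 0, so the roots are the complex-conjugate pair z = (-b +/- i sqrt(-D)) / (2a) = 0.8016 +/- 0.8947i.
For a conjugate pair |z|^2 = z * conj(z) = (product of roots) = c/a = 1/(0.693) = 1.443001, so |z| = sqrt(1.443001) = 1.2012 for both roots.
Moduli of all roots: 1.2012, 1.2012.
All moduli strictly greater than 1? Yes.
Verdict: Invertible.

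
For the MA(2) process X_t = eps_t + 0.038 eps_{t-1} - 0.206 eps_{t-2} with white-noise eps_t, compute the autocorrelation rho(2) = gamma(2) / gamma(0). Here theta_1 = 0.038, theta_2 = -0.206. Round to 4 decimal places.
\rho(2) = -0.1973

For an MA(q) process with theta_0 = 1, the autocovariance is
  gamma(k) = sigma^2 * sum_{i=0..q-k} theta_i * theta_{i+k},
and rho(k) = gamma(k) / gamma(0). Sigma^2 cancels.
  numerator   = (1)*(-0.206) = -0.206.
  denominator = (1)^2 + (0.038)^2 + (-0.206)^2 = 1.04388.
  rho(2) = -0.206 / 1.04388 = -0.1973.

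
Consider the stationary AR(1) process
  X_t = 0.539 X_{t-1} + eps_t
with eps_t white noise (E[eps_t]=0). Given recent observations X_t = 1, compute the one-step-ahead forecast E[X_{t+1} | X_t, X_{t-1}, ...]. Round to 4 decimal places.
E[X_{t+1} \mid \mathcal F_t] = 0.5390

For an AR(p) model X_t = c + sum_i phi_i X_{t-i} + eps_t, the
one-step-ahead conditional mean is
  E[X_{t+1} | X_t, ...] = c + sum_i phi_i X_{t+1-i}.
Substitute known values:
  E[X_{t+1} | ...] = (0.539) * (1)
                   = 0.5390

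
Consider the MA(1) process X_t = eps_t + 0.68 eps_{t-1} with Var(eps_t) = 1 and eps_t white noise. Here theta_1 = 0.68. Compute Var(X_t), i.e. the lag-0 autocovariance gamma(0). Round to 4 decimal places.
\gamma(0) = 1.4624

For an MA(q) process X_t = eps_t + sum_i theta_i eps_{t-i} with
Var(eps_t) = sigma^2, the variance is
  gamma(0) = sigma^2 * (1 + sum_i theta_i^2).
  sum_i theta_i^2 = (0.68)^2 = 0.4624.
  gamma(0) = 1 * (1 + 0.4624) = 1 * 1.4624 = 1.4624.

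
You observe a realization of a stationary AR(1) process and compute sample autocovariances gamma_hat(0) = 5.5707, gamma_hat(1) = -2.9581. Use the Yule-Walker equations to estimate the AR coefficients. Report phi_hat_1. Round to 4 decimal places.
\hat\phi_{1} = -0.5310

The Yule-Walker equations for an AR(p) process read, in matrix form,
  Gamma_p phi = r_p,   with   (Gamma_p)_{ij} = gamma(|i - j|),
                       (r_p)_i = gamma(i),   i,j = 1..p.
Substitute the sample gammas (Toeplitz matrix and right-hand side of size 1):
  Gamma_p = [[5.5707]]
  r_p     = [-2.9581]
With p = 1 this is the single equation gamma(0) phi_1 = gamma(1):
  phi_hat_1 = gamma(1) / gamma(0) = -2.9581 / 5.5707 = -0.5310.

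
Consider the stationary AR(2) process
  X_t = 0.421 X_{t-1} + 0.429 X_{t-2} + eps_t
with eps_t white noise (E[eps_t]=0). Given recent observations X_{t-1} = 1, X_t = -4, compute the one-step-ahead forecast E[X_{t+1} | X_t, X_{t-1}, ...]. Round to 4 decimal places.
E[X_{t+1} \mid \mathcal F_t] = -1.2550

For an AR(p) model X_t = c + sum_i phi_i X_{t-i} + eps_t, the
one-step-ahead conditional mean is
  E[X_{t+1} | X_t, ...] = c + sum_i phi_i X_{t+1-i}.
Substitute known values:
  E[X_{t+1} | ...] = (0.421) * (-4) + (0.429) * (1)
                   = -1.2550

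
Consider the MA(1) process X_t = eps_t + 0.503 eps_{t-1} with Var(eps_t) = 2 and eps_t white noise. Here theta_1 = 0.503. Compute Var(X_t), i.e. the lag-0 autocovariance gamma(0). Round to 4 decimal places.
\gamma(0) = 2.5060

For an MA(q) process X_t = eps_t + sum_i theta_i eps_{t-i} with
Var(eps_t) = sigma^2, the variance is
  gamma(0) = sigma^2 * (1 + sum_i theta_i^2).
  sum_i theta_i^2 = (0.503)^2 = 0.253009.
  gamma(0) = 2 * (1 + 0.253009) = 2 * 1.253009 = 2.506018, which rounds to 2.5060.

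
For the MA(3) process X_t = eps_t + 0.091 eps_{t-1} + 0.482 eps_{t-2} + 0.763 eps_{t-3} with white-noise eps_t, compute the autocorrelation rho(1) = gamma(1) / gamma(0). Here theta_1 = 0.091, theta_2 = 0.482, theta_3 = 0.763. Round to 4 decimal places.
\rho(1) = 0.2757

For an MA(q) process with theta_0 = 1, the autocovariance is
  gamma(k) = sigma^2 * sum_{i=0..q-k} theta_i * theta_{i+k},
and rho(k) = gamma(k) / gamma(0). Sigma^2 cancels.
  numerator   = (1)*(0.091) + (0.091)*(0.482) + (0.482)*(0.763) = 0.502628.
  denominator = (1)^2 + (0.091)^2 + (0.482)^2 + (0.763)^2 = 1.822774.
  rho(1) = 0.502628 / 1.822774 = 0.2757.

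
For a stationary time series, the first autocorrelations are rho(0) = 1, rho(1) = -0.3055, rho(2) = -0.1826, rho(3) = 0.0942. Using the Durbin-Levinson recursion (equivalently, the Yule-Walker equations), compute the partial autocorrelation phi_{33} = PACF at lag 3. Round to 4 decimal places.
\phi_{33} = -0.0870

The PACF at lag k is phi_{kk}, the last component of the solution
to the Yule-Walker system G_k phi = r_k where
  (G_k)_{ij} = rho(|i - j|), (r_k)_i = rho(i), i,j = 1..k.
Equivalently, Durbin-Levinson gives phi_{kk} iteratively:
  phi_{11} = rho(1)
  phi_{kk} = [rho(k) - sum_{j=1..k-1} phi_{k-1,j} rho(k-j)]
            / [1 - sum_{j=1..k-1} phi_{k-1,j} rho(j)],
  phi_{k,j} = phi_{k-1,j} - phi_{kk} phi_{k-1,k-j},  j = 1..k-1.
Step k = 1:
  phi_11 = rho(1) = -0.3055.
Step k = 2:
  phi_22 = [rho(2) - phi_11 rho(1)] / [1 - phi_11 rho(1)] = [-0.1826 - (-0.3055)(-0.3055)] / [1 - (-0.3055)(-0.3055)]
         = -0.27593025 / 0.90666975 = -0.304334.
  Update: phi_21 = phi_11 - phi_22 phi_11 = -0.3055 - (-0.304334)(-0.3055) = -0.398474.
Step k = 3:
  phi_33 = [rho(3) - phi_21 rho(2) - phi_22 rho(1)] / [1 - phi_21 rho(1) - phi_22 rho(2)]
    numerator   = 0.0942 - (-0.398474)(-0.1826) - (-0.304334)(-0.3055) = -0.07153532
    denominator = 1 - (-0.398474)(-0.3055) - (-0.304334)(-0.1826) = 0.82269485
  phi_33 = -0.07153532 / 0.82269485 = -0.087.
Therefore phi_{33} = -0.0870.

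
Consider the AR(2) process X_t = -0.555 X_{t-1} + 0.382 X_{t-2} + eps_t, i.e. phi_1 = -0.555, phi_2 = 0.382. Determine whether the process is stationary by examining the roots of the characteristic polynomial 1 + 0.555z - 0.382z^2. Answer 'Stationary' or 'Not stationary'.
\text{Stationary}

The AR(p) characteristic polynomial is P(z) = 1 + 0.555z - 0.382z^2.
Stationarity requires all roots to lie outside the unit circle, i.e. |z| > 1 for every root.
Set 1 + (0.555) z + (-0.382) z^2 = 0, i.e. a z^2 + b z + c = 0 with a = -0.382, b = 0.555, c = 1.
Discriminant D = b^2 - 4ac = (0.555)^2 - 4*(-0.382)*1 = 0.308025 - (-1.528) = 1.836025.
D >= 0, so the roots are real: z = (-b +/- sqrt(D)) / (2a) = (-0.555 +/- 1.355) / (-0.764).
  z_1 = (-0.555 + 1.355) / (-0.764) = -1.0471,   |z_1| = 1.0471.
  z_2 = (-0.555 - 1.355) / (-0.764) = 2.5,   |z_2| = 2.5.
Moduli of all roots: 1.0471, 2.5000.
All moduli strictly greater than 1? Yes.
Verdict: Stationary.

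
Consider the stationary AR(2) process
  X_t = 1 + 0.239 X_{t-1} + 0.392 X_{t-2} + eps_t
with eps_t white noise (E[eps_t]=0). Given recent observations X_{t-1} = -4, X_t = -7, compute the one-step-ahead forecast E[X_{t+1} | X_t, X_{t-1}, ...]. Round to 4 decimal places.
E[X_{t+1} \mid \mathcal F_t] = -2.2410

For an AR(p) model X_t = c + sum_i phi_i X_{t-i} + eps_t, the
one-step-ahead conditional mean is
  E[X_{t+1} | X_t, ...] = c + sum_i phi_i X_{t+1-i}.
Substitute known values:
  E[X_{t+1} | ...] = 1 + (0.239) * (-7) + (0.392) * (-4)
                   = -2.2410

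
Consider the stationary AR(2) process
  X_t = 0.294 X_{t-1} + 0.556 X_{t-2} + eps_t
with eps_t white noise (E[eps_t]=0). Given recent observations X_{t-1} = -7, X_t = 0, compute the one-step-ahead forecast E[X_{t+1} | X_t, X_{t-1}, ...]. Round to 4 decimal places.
E[X_{t+1} \mid \mathcal F_t] = -3.8920

For an AR(p) model X_t = c + sum_i phi_i X_{t-i} + eps_t, the
one-step-ahead conditional mean is
  E[X_{t+1} | X_t, ...] = c + sum_i phi_i X_{t+1-i}.
Substitute known values:
  E[X_{t+1} | ...] = (0.294) * (0) + (0.556) * (-7)
                   = -3.8920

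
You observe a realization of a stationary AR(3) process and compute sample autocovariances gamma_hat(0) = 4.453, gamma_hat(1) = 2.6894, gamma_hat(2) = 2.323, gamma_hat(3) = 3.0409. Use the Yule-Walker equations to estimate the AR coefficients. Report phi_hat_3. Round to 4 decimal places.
\hat\phi_{3} = 0.4970

The Yule-Walker equations for an AR(p) process read, in matrix form,
  Gamma_p phi = r_p,   with   (Gamma_p)_{ij} = gamma(|i - j|),
                       (r_p)_i = gamma(i),   i,j = 1..p.
Substitute the sample gammas (Toeplitz matrix and right-hand side of size 3):
  Gamma_p = [[4.453, 2.6894, 2.323], [2.6894, 4.453, 2.6894], [2.323, 2.6894, 4.453]]
  r_p     = [2.6894, 2.323, 3.0409]
Written out (R1..R3):
  (R1) 4.453 phi_1 + 2.6894 phi_2 + 2.323 phi_3 = 2.6894
  (R2) 2.6894 phi_1 + 4.453 phi_2 + 2.6894 phi_3 = 2.323
  (R3) 2.323 phi_1 + 2.6894 phi_2 + 4.453 phi_3 = 3.0409
Gaussian elimination:
  R2 <- R2 - (2.6894/4.453) R1 = R2 - (0.603952) R1:  2.82873 phi_2 + 1.286419 phi_3 = 0.69873
  R3 <- R3 - (2.323/4.453) R1 = R3 - (0.521671) R1:  1.286419 phi_2 + 3.241159 phi_3 = 1.637919
  R3 <- R3 - (1.286419/2.82873) R2 = R3 - (0.454769) R2:  2.656136 phi_3 = 1.320158
Back-substitution:
  phi_hat_3 = 1.320158 / 2.656136 = 0.497022
  phi_hat_2 = (0.69873 - (1.286419)(0.497022)) / 2.82873 = 0.020982
  phi_hat_1 = (2.6894 - (2.6894)(0.020982) - (2.323)(0.497022)) / 4.453 = 0.331998
So phi_hat = [0.3320, 0.0210, 0.4970].
Therefore phi_hat_3 = 0.4970.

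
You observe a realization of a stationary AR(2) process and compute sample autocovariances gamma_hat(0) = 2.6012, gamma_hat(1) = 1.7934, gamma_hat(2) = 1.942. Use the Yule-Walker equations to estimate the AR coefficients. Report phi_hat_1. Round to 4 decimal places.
\hat\phi_{1} = 0.3330

The Yule-Walker equations for an AR(p) process read, in matrix form,
  Gamma_p phi = r_p,   with   (Gamma_p)_{ij} = gamma(|i - j|),
                       (r_p)_i = gamma(i),   i,j = 1..p.
Substitute the sample gammas (Toeplitz matrix and right-hand side of size 2):
  Gamma_p = [[2.6012, 1.7934], [1.7934, 2.6012]]
  r_p     = [1.7934, 1.942]
Written out:
  2.6012 phi_1 + 1.7934 phi_2 = 1.7934
  1.7934 phi_1 + 2.6012 phi_2 = 1.942
Solve by Cramer's rule:
  det = gamma(0)^2 - gamma(1)^2 = (2.6012)^2 - (1.7934)^2 = 6.76624144 - 3.21628356 = 3.54995788
  phi_hat_1 = [gamma(1) gamma(0) - gamma(1) gamma(2)] / det = [(1.7934)(2.6012) - (1.7934)(1.942)] / 3.54995788 = 1.18220928 / 3.54995788 = 0.333
  phi_hat_2 = [gamma(0) gamma(2) - gamma(1)^2] / det = [(2.6012)(1.942) - (1.7934)^2] / 3.54995788 = 1.83524684 / 3.54995788 = 0.517
So phi_hat = [0.3330, 0.5170].
Therefore phi_hat_1 = 0.3330.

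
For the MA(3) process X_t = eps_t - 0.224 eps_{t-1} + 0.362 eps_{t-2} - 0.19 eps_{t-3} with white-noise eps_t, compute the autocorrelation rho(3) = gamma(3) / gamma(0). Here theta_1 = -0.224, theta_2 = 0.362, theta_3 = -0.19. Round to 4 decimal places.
\rho(3) = -0.1561

For an MA(q) process with theta_0 = 1, the autocovariance is
  gamma(k) = sigma^2 * sum_{i=0..q-k} theta_i * theta_{i+k},
and rho(k) = gamma(k) / gamma(0). Sigma^2 cancels.
  numerator   = (1)*(-0.19) = -0.19.
  denominator = (1)^2 + (-0.224)^2 + (0.362)^2 + (-0.19)^2 = 1.21732.
  rho(3) = -0.19 / 1.21732 = -0.1561.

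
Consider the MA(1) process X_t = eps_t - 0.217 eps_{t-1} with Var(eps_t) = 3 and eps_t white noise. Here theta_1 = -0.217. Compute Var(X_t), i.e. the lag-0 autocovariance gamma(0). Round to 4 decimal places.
\gamma(0) = 3.1413

For an MA(q) process X_t = eps_t + sum_i theta_i eps_{t-i} with
Var(eps_t) = sigma^2, the variance is
  gamma(0) = sigma^2 * (1 + sum_i theta_i^2).
  sum_i theta_i^2 = (-0.217)^2 = 0.047089.
  gamma(0) = 3 * (1 + 0.047089) = 3 * 1.047089 = 3.141267, which rounds to 3.1413.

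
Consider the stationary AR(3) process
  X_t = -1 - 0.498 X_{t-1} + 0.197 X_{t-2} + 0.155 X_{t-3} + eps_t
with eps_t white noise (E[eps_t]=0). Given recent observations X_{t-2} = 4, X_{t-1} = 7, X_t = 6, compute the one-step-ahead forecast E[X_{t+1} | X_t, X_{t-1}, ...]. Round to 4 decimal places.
E[X_{t+1} \mid \mathcal F_t] = -1.9890

For an AR(p) model X_t = c + sum_i phi_i X_{t-i} + eps_t, the
one-step-ahead conditional mean is
  E[X_{t+1} | X_t, ...] = c + sum_i phi_i X_{t+1-i}.
Substitute known values:
  E[X_{t+1} | ...] = -1 + (-0.498) * (6) + (0.197) * (7) + (0.155) * (4)
                   = -1.9890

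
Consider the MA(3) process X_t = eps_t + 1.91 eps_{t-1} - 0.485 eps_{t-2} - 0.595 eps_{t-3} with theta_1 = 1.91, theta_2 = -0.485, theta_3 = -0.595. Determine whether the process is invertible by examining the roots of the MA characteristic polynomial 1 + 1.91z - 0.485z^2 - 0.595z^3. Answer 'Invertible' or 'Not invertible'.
\text{Not invertible}

The MA(q) characteristic polynomial is P(z) = 1 + 1.91z - 0.485z^2 - 0.595z^3.
Invertibility requires all roots to lie outside the unit circle, i.e. |z| > 1 for every root.
Degree 3: look for a simple real root z0 first, then factor out (1 - z/z0) and solve the remaining quadratic.
Testing z0 = -2: P(-2) = 1 + (1.91)(-2) + (-0.485)(-2)^2 + (-0.595)(-2)^3
  = 1 + (-3.82) + (-1.94) + (4.76) = 0.  So z_0 = -2 is a root, |z_0| = 2.
Divide out the factor (1 + 0.5 z) = (1 - z/z0) (since 1/z0 = -0.5):
  P(z) = (1 + 0.5 z)(1 + (1.41) z + (-1.19) z^2)
  [check: z-coef 1.41 - (-0.5) = 1.91; z^2-coef -1.19 - (-0.5)(1.41) = -0.485; z^3-coef -(-0.5)(-1.19) = -0.595.]
Remaining roots from the quadratic factor 1 + (1.41) z + (-1.19) z^2:
  Set 1 + (1.41) z + (-1.19) z^2 = 0, i.e. a z^2 + b z + c = 0 with a = -1.19, b = 1.41, c = 1.
  Discriminant D = b^2 - 4ac = (1.41)^2 - 4*(-1.19)*1 = 1.9881 - (-4.76) = 6.7481.
  D >= 0, so the roots are real: z = (-b +/- sqrt(D)) / (2a) = (-1.41 +/- 2.597711) / (-2.38).
    z_1 = (-1.41 + 2.597711) / (-2.38) = -0.499,   |z_1| = 0.499.
    z_2 = (-1.41 - 2.597711) / (-2.38) = 1.6839,   |z_2| = 1.6839.
Moduli of all roots: 2.0000, 0.4990, 1.6839.
All moduli strictly greater than 1? No.
Verdict: Not invertible.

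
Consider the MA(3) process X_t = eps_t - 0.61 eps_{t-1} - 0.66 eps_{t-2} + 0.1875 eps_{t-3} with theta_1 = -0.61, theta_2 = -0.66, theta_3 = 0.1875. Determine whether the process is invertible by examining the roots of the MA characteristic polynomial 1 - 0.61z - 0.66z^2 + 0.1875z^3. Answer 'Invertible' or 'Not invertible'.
\text{Not invertible}

The MA(q) characteristic polynomial is P(z) = 1 - 0.61z - 0.66z^2 + 0.1875z^3.
Invertibility requires all roots to lie outside the unit circle, i.e. |z| > 1 for every root.
Degree 3: look for a simple real root z0 first, then factor out (1 - z/z0) and solve the remaining quadratic.
Testing z0 = 4: P(4) = 1 + (-0.61)(4) + (-0.66)(4)^2 + (0.1875)(4)^3
  = 1 + (-2.44) + (-10.56) + (12) = 0.  So z_0 = 4 is a root, |z_0| = 4.
Divide out the factor (1 - 0.25 z) = (1 - z/z0) (since 1/z0 = 0.25):
  P(z) = (1 - 0.25 z)(1 + (-0.36) z + (-0.75) z^2)
  [check: z-coef -0.36 - (0.25) = -0.61; z^2-coef -0.75 - (0.25)(-0.36) = -0.66; z^3-coef -(0.25)(-0.75) = 0.1875.]
Remaining roots from the quadratic factor 1 + (-0.36) z + (-0.75) z^2:
  Set 1 + (-0.36) z + (-0.75) z^2 = 0, i.e. a z^2 + b z + c = 0 with a = -0.75, b = -0.36, c = 1.
  Discriminant D = b^2 - 4ac = (-0.36)^2 - 4*(-0.75)*1 = 0.1296 - (-3) = 3.1296.
  D >= 0, so the roots are real: z = (-b +/- sqrt(D)) / (2a) = (0.36 +/- 1.769068) / (-1.5).
    z_1 = (0.36 + 1.769068) / (-1.5) = -1.4194,   |z_1| = 1.4194.
    z_2 = (0.36 - 1.769068) / (-1.5) = 0.9394,   |z_2| = 0.9394.
Moduli of all roots: 4.0000, 1.4194, 0.9394.
All moduli strictly greater than 1? No.
Verdict: Not invertible.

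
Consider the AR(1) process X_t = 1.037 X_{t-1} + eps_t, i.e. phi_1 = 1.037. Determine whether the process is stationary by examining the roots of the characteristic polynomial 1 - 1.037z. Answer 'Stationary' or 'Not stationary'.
\text{Not stationary}

The AR(p) characteristic polynomial is P(z) = 1 - 1.037z.
Stationarity requires all roots to lie outside the unit circle, i.e. |z| > 1 for every root.
This is linear in z: 1 + (-1.037) z = 0  =>  z = -1/(-1.037) = 0.96432,  |z| = 0.96432.
Moduli of all roots: 0.9643.
All moduli strictly greater than 1? No.
Verdict: Not stationary.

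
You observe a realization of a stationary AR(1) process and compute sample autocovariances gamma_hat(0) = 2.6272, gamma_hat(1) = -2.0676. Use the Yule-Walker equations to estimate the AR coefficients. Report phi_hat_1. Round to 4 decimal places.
\hat\phi_{1} = -0.7870

The Yule-Walker equations for an AR(p) process read, in matrix form,
  Gamma_p phi = r_p,   with   (Gamma_p)_{ij} = gamma(|i - j|),
                       (r_p)_i = gamma(i),   i,j = 1..p.
Substitute the sample gammas (Toeplitz matrix and right-hand side of size 1):
  Gamma_p = [[2.6272]]
  r_p     = [-2.0676]
With p = 1 this is the single equation gamma(0) phi_1 = gamma(1):
  phi_hat_1 = gamma(1) / gamma(0) = -2.0676 / 2.6272 = -0.7870.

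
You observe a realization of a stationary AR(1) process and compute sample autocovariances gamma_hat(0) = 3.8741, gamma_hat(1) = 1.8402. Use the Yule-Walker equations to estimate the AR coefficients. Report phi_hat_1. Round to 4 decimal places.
\hat\phi_{1} = 0.4750

The Yule-Walker equations for an AR(p) process read, in matrix form,
  Gamma_p phi = r_p,   with   (Gamma_p)_{ij} = gamma(|i - j|),
                       (r_p)_i = gamma(i),   i,j = 1..p.
Substitute the sample gammas (Toeplitz matrix and right-hand side of size 1):
  Gamma_p = [[3.8741]]
  r_p     = [1.8402]
With p = 1 this is the single equation gamma(0) phi_1 = gamma(1):
  phi_hat_1 = gamma(1) / gamma(0) = 1.8402 / 3.8741 = 0.4750.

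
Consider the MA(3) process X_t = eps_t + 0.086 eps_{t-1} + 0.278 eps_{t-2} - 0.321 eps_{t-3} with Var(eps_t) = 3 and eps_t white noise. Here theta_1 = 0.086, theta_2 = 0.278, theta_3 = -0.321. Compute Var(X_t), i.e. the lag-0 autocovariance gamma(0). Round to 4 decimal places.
\gamma(0) = 3.5632

For an MA(q) process X_t = eps_t + sum_i theta_i eps_{t-i} with
Var(eps_t) = sigma^2, the variance is
  gamma(0) = sigma^2 * (1 + sum_i theta_i^2).
  sum_i theta_i^2 = (0.086)^2 + (0.278)^2 + (-0.321)^2 = 0.007396 + 0.077284 + 0.103041 = 0.187721.
  gamma(0) = 3 * (1 + 0.187721) = 3 * 1.187721 = 3.563163, which rounds to 3.5632.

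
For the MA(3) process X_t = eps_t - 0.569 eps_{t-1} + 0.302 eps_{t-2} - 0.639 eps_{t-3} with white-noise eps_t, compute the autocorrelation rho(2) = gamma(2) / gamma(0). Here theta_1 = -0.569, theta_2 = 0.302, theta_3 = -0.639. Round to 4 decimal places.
\rho(2) = 0.3651

For an MA(q) process with theta_0 = 1, the autocovariance is
  gamma(k) = sigma^2 * sum_{i=0..q-k} theta_i * theta_{i+k},
and rho(k) = gamma(k) / gamma(0). Sigma^2 cancels.
  numerator   = (1)*(0.302) + (-0.569)*(-0.639) = 0.665591.
  denominator = (1)^2 + (-0.569)^2 + (0.302)^2 + (-0.639)^2 = 1.823286.
  rho(2) = 0.665591 / 1.823286 = 0.3651.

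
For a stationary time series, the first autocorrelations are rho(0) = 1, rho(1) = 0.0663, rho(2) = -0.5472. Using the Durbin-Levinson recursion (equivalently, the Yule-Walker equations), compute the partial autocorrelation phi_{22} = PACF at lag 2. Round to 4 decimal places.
\phi_{22} = -0.5540

The PACF at lag k is phi_{kk}, the last component of the solution
to the Yule-Walker system G_k phi = r_k where
  (G_k)_{ij} = rho(|i - j|), (r_k)_i = rho(i), i,j = 1..k.
Equivalently, Durbin-Levinson gives phi_{kk} iteratively:
  phi_{11} = rho(1)
  phi_{kk} = [rho(k) - sum_{j=1..k-1} phi_{k-1,j} rho(k-j)]
            / [1 - sum_{j=1..k-1} phi_{k-1,j} rho(j)],
  phi_{k,j} = phi_{k-1,j} - phi_{kk} phi_{k-1,k-j},  j = 1..k-1.
Step k = 1:
  phi_11 = rho(1) = 0.0663.
Step k = 2:
  phi_22 = [rho(2) - phi_11 rho(1)] / [1 - phi_11 rho(1)] = [-0.5472 - (0.0663)(0.0663)] / [1 - (0.0663)(0.0663)]
         = -0.55159569 / 0.99560431 = -0.554.
Therefore phi_{22} = -0.5540.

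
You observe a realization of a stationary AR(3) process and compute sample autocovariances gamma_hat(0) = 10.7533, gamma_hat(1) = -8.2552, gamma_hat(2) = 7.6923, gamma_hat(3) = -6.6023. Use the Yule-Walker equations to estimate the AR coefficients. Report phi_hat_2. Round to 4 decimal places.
\hat\phi_{2} = 0.3100

The Yule-Walker equations for an AR(p) process read, in matrix form,
  Gamma_p phi = r_p,   with   (Gamma_p)_{ij} = gamma(|i - j|),
                       (r_p)_i = gamma(i),   i,j = 1..p.
Substitute the sample gammas (Toeplitz matrix and right-hand side of size 3):
  Gamma_p = [[10.7533, -8.2552, 7.6923], [-8.2552, 10.7533, -8.2552], [7.6923, -8.2552, 10.7533]]
  r_p     = [-8.2552, 7.6923, -6.6023]
Written out (R1..R3):
  (R1) 10.7533 phi_1 - 8.2552 phi_2 + 7.6923 phi_3 = -8.2552
  (R2) -8.2552 phi_1 + 10.7533 phi_2 - 8.2552 phi_3 = 7.6923
  (R3) 7.6923 phi_1 - 8.2552 phi_2 + 10.7533 phi_3 = -6.6023
Gaussian elimination:
  R2 <- R2 - (-8.2552/10.7533) R1 = R2 - (-0.76769) R1:  4.415866 phi_2 - 2.349899 phi_3 = 1.354866
  R3 <- R3 - (7.6923/10.7533) R1 = R3 - (0.715343) R1:  -2.349899 phi_2 + 5.250666 phi_3 = -0.696999
  R3 <- R3 - (-2.349899/4.415866) R2 = R3 - (-0.532149) R2:  4.000169 phi_3 = 0.023992
Back-substitution:
  phi_hat_3 = 0.023992 / 4.000169 = 0.005998
  phi_hat_2 = (1.354866 - (-2.349899)(0.005998)) / 4.415866 = 0.310009
  phi_hat_1 = (-8.2552 - (-8.2552)(0.310009) - (7.6923)(0.005998)) / 10.7533 = -0.533989
So phi_hat = [-0.5340, 0.3100, 0.0060].
Therefore phi_hat_2 = 0.3100.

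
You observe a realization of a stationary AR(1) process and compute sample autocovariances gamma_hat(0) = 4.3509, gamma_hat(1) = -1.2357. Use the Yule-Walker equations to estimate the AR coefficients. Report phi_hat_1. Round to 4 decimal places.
\hat\phi_{1} = -0.2840

The Yule-Walker equations for an AR(p) process read, in matrix form,
  Gamma_p phi = r_p,   with   (Gamma_p)_{ij} = gamma(|i - j|),
                       (r_p)_i = gamma(i),   i,j = 1..p.
Substitute the sample gammas (Toeplitz matrix and right-hand side of size 1):
  Gamma_p = [[4.3509]]
  r_p     = [-1.2357]
With p = 1 this is the single equation gamma(0) phi_1 = gamma(1):
  phi_hat_1 = gamma(1) / gamma(0) = -1.2357 / 4.3509 = -0.2840.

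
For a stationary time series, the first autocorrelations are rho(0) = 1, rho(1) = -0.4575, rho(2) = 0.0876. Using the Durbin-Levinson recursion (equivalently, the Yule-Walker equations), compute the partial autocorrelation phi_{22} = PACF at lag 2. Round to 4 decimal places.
\phi_{22} = -0.1539

The PACF at lag k is phi_{kk}, the last component of the solution
to the Yule-Walker system G_k phi = r_k where
  (G_k)_{ij} = rho(|i - j|), (r_k)_i = rho(i), i,j = 1..k.
Equivalently, Durbin-Levinson gives phi_{kk} iteratively:
  phi_{11} = rho(1)
  phi_{kk} = [rho(k) - sum_{j=1..k-1} phi_{k-1,j} rho(k-j)]
            / [1 - sum_{j=1..k-1} phi_{k-1,j} rho(j)],
  phi_{k,j} = phi_{k-1,j} - phi_{kk} phi_{k-1,k-j},  j = 1..k-1.
Step k = 1:
  phi_11 = rho(1) = -0.4575.
Step k = 2:
  phi_22 = [rho(2) - phi_11 rho(1)] / [1 - phi_11 rho(1)] = [0.0876 - (-0.4575)(-0.4575)] / [1 - (-0.4575)(-0.4575)]
         = -0.12170625 / 0.79069375 = -0.1539.
Therefore phi_{22} = -0.1539.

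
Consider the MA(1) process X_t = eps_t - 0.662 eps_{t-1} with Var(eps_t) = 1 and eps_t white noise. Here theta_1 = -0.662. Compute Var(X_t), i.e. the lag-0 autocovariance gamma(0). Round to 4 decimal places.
\gamma(0) = 1.4382

For an MA(q) process X_t = eps_t + sum_i theta_i eps_{t-i} with
Var(eps_t) = sigma^2, the variance is
  gamma(0) = sigma^2 * (1 + sum_i theta_i^2).
  sum_i theta_i^2 = (-0.662)^2 = 0.438244.
  gamma(0) = 1 * (1 + 0.438244) = 1 * 1.438244 = 1.438244, which rounds to 1.4382.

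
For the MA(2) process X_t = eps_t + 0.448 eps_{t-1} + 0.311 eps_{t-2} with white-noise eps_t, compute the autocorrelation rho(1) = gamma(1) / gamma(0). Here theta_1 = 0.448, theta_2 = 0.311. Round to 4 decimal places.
\rho(1) = 0.4527

For an MA(q) process with theta_0 = 1, the autocovariance is
  gamma(k) = sigma^2 * sum_{i=0..q-k} theta_i * theta_{i+k},
and rho(k) = gamma(k) / gamma(0). Sigma^2 cancels.
  numerator   = (1)*(0.448) + (0.448)*(0.311) = 0.587328.
  denominator = (1)^2 + (0.448)^2 + (0.311)^2 = 1.297425.
  rho(1) = 0.587328 / 1.297425 = 0.4527.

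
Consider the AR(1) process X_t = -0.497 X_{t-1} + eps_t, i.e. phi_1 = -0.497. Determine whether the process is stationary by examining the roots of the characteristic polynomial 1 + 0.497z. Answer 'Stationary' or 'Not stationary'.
\text{Stationary}

The AR(p) characteristic polynomial is P(z) = 1 + 0.497z.
Stationarity requires all roots to lie outside the unit circle, i.e. |z| > 1 for every root.
This is linear in z: 1 + (0.497) z = 0  =>  z = -1/(0.497) = -2.012072,  |z| = 2.012072.
Moduli of all roots: 2.0121.
All moduli strictly greater than 1? Yes.
Verdict: Stationary.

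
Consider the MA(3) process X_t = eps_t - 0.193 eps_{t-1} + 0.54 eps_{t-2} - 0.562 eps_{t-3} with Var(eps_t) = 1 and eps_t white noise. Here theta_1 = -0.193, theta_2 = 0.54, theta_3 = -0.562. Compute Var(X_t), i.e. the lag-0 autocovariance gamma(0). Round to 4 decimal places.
\gamma(0) = 1.6447

For an MA(q) process X_t = eps_t + sum_i theta_i eps_{t-i} with
Var(eps_t) = sigma^2, the variance is
  gamma(0) = sigma^2 * (1 + sum_i theta_i^2).
  sum_i theta_i^2 = (-0.193)^2 + (0.54)^2 + (-0.562)^2 = 0.037249 + 0.2916 + 0.315844 = 0.644693.
  gamma(0) = 1 * (1 + 0.644693) = 1 * 1.644693 = 1.644693, which rounds to 1.6447.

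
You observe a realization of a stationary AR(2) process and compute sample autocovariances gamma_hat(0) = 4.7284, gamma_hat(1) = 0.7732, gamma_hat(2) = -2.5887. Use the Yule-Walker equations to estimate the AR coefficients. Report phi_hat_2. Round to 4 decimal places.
\hat\phi_{2} = -0.5900

The Yule-Walker equations for an AR(p) process read, in matrix form,
  Gamma_p phi = r_p,   with   (Gamma_p)_{ij} = gamma(|i - j|),
                       (r_p)_i = gamma(i),   i,j = 1..p.
Substitute the sample gammas (Toeplitz matrix and right-hand side of size 2):
  Gamma_p = [[4.7284, 0.7732], [0.7732, 4.7284]]
  r_p     = [0.7732, -2.5887]
Written out:
  4.7284 phi_1 + 0.7732 phi_2 = 0.7732
  0.7732 phi_1 + 4.7284 phi_2 = -2.5887
Solve by Cramer's rule:
  det = gamma(0)^2 - gamma(1)^2 = (4.7284)^2 - (0.7732)^2 = 22.35776656 - 0.59783824 = 21.75992832
  phi_hat_1 = [gamma(1) gamma(0) - gamma(1) gamma(2)] / det = [(0.7732)(4.7284) - (0.7732)(-2.5887)] / 21.75992832 = 5.65758172 / 21.75992832 = 0.26
  phi_hat_2 = [gamma(0) gamma(2) - gamma(1)^2] / det = [(4.7284)(-2.5887) - (0.7732)^2] / 21.75992832 = -12.83824732 / 21.75992832 = -0.59
So phi_hat = [0.2600, -0.5900].
Therefore phi_hat_2 = -0.5900.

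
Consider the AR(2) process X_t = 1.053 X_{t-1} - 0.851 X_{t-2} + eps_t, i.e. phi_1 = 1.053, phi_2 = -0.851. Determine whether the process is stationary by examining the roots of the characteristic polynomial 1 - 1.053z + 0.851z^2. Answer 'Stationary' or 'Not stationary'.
\text{Stationary}

The AR(p) characteristic polynomial is P(z) = 1 - 1.053z + 0.851z^2.
Stationarity requires all roots to lie outside the unit circle, i.e. |z| > 1 for every root.
Set 1 + (-1.053) z + (0.851) z^2 = 0, i.e. a z^2 + b z + c = 0 with a = 0.851, b = -1.053, c = 1.
Discriminant D = b^2 - 4ac = (-1.053)^2 - 4*(0.851)*1 = 1.108809 - (3.404) = -2.295191.
D < 0, so the roots are the complex-conjugate pair z = (-b +/- i sqrt(-D)) / (2a) = 0.6187 +/- 0.8901i.
For a conjugate pair |z|^2 = z * conj(z) = (product of roots) = c/a = 1/(0.851) = 1.175088, so |z| = sqrt(1.175088) = 1.084 for both roots.
Moduli of all roots: 1.0840, 1.0840.
All moduli strictly greater than 1? Yes.
Verdict: Stationary.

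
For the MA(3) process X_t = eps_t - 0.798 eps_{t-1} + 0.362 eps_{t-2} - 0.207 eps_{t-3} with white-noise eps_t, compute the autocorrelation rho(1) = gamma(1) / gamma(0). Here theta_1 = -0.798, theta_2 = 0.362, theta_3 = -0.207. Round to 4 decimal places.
\rho(1) = -0.6416

For an MA(q) process with theta_0 = 1, the autocovariance is
  gamma(k) = sigma^2 * sum_{i=0..q-k} theta_i * theta_{i+k},
and rho(k) = gamma(k) / gamma(0). Sigma^2 cancels.
  numerator   = (1)*(-0.798) + (-0.798)*(0.362) + (0.362)*(-0.207) = -1.16181.
  denominator = (1)^2 + (-0.798)^2 + (0.362)^2 + (-0.207)^2 = 1.810697.
  rho(1) = -1.16181 / 1.810697 = -0.6416.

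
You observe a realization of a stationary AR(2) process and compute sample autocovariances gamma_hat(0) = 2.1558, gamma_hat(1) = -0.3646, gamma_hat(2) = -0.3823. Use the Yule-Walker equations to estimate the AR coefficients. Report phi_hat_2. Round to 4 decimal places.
\hat\phi_{2} = -0.2120

The Yule-Walker equations for an AR(p) process read, in matrix form,
  Gamma_p phi = r_p,   with   (Gamma_p)_{ij} = gamma(|i - j|),
                       (r_p)_i = gamma(i),   i,j = 1..p.
Substitute the sample gammas (Toeplitz matrix and right-hand side of size 2):
  Gamma_p = [[2.1558, -0.3646], [-0.3646, 2.1558]]
  r_p     = [-0.3646, -0.3823]
Written out:
  2.1558 phi_1 - 0.3646 phi_2 = -0.3646
  -0.3646 phi_1 + 2.1558 phi_2 = -0.3823
Solve by Cramer's rule:
  det = gamma(0)^2 - gamma(1)^2 = (2.1558)^2 - (-0.3646)^2 = 4.64747364 - 0.13293316 = 4.51454048
  phi_hat_1 = [gamma(1) gamma(0) - gamma(1) gamma(2)] / det = [(-0.3646)(2.1558) - (-0.3646)(-0.3823)] / 4.51454048 = -0.92539126 / 4.51454048 = -0.205
  phi_hat_2 = [gamma(0) gamma(2) - gamma(1)^2] / det = [(2.1558)(-0.3823) - (-0.3646)^2] / 4.51454048 = -0.9570955 / 4.51454048 = -0.212
So phi_hat = [-0.2050, -0.2120].
Therefore phi_hat_2 = -0.2120.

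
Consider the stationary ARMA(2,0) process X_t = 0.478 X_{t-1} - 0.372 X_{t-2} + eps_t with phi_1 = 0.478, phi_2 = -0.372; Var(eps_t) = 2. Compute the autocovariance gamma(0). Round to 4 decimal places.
\gamma(0) = 2.6419

Multiply the model equation by X_{t-k} and take expectations. With theta_0 = psi_0 = 1 and psi_j the MA(infinity) weights, this gives
  gamma(k) - sum_i phi_i gamma(k-i) = c_k,
  c_k = sigma^2 * sum_{j=k..q} theta_j psi_{j-k}   (c_k = 0 for k > q),
using gamma(-m) = gamma(m).
Pure AR (q = 0): c_0 = sigma^2 = 2, c_k = 0 for k >= 1.
Equations for k = 0, 1, 2 (AR order 2, c_2 = 0):
  (E0) gamma(0) = phi_1 gamma(1) + phi_2 gamma(2) + c_0
  (E1) gamma(1) = phi_1 gamma(0) + phi_2 gamma(1) + c_1
  (E2) gamma(2) = phi_1 gamma(1) + phi_2 gamma(0)
From (E1): gamma(1) = A gamma(0) + B with
  A = phi_1 / (1 - phi_2) = 0.478 / 1.372 = 0.348397,   B = c_1 / (1 - phi_2) = 0 / 1.372 = 0.
Insert (E2) into (E0): gamma(0) (1 - phi_2^2) = phi_1 (1 + phi_2) gamma(1) + c_0.
  phi_1 (1 + phi_2) = (0.478)(0.628) = 0.300184,   1 - phi_2^2 = 0.861616.
Replace gamma(1) by A gamma(0) + B and collect gamma(0):
  gamma(0) [0.861616 - (0.300184)(0.348397)] = c_0 = 2
  gamma(0) * 0.757033 = 2
  gamma(0) = 2 / 0.757033 = 2.641893.
Therefore gamma(0) = 2.6419 (to 4 decimal places).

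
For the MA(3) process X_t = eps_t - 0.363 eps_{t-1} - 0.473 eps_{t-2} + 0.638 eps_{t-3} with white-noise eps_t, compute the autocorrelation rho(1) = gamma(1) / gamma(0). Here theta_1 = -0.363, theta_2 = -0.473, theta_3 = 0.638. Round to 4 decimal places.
\rho(1) = -0.2798

For an MA(q) process with theta_0 = 1, the autocovariance is
  gamma(k) = sigma^2 * sum_{i=0..q-k} theta_i * theta_{i+k},
and rho(k) = gamma(k) / gamma(0). Sigma^2 cancels.
  numerator   = (1)*(-0.363) + (-0.363)*(-0.473) + (-0.473)*(0.638) = -0.493075.
  denominator = (1)^2 + (-0.363)^2 + (-0.473)^2 + (0.638)^2 = 1.762542.
  rho(1) = -0.493075 / 1.762542 = -0.2798.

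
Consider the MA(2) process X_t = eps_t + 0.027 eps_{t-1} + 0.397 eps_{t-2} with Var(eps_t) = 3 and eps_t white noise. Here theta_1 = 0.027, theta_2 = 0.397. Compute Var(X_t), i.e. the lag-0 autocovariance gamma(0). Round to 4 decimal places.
\gamma(0) = 3.4750

For an MA(q) process X_t = eps_t + sum_i theta_i eps_{t-i} with
Var(eps_t) = sigma^2, the variance is
  gamma(0) = sigma^2 * (1 + sum_i theta_i^2).
  sum_i theta_i^2 = (0.027)^2 + (0.397)^2 = 0.000729 + 0.157609 = 0.158338.
  gamma(0) = 3 * (1 + 0.158338) = 3 * 1.158338 = 3.475014, which rounds to 3.4750.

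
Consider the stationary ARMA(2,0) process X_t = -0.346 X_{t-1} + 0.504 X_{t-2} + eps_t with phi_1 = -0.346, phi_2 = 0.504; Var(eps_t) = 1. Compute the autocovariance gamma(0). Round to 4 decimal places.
\gamma(0) = 2.6111

Multiply the model equation by X_{t-k} and take expectations. With theta_0 = psi_0 = 1 and psi_j the MA(infinity) weights, this gives
  gamma(k) - sum_i phi_i gamma(k-i) = c_k,
  c_k = sigma^2 * sum_{j=k..q} theta_j psi_{j-k}   (c_k = 0 for k > q),
using gamma(-m) = gamma(m).
Pure AR (q = 0): c_0 = sigma^2 = 1, c_k = 0 for k >= 1.
Equations for k = 0, 1, 2 (AR order 2, c_2 = 0):
  (E0) gamma(0) = phi_1 gamma(1) + phi_2 gamma(2) + c_0
  (E1) gamma(1) = phi_1 gamma(0) + phi_2 gamma(1) + c_1
  (E2) gamma(2) = phi_1 gamma(1) + phi_2 gamma(0)
From (E1): gamma(1) = A gamma(0) + B with
  A = phi_1 / (1 - phi_2) = -0.346 / 0.496 = -0.697581,   B = c_1 / (1 - phi_2) = 0 / 0.496 = 0.
Insert (E2) into (E0): gamma(0) (1 - phi_2^2) = phi_1 (1 + phi_2) gamma(1) + c_0.
  phi_1 (1 + phi_2) = (-0.346)(1.504) = -0.520384,   1 - phi_2^2 = 0.745984.
Replace gamma(1) by A gamma(0) + B and collect gamma(0):
  gamma(0) [0.745984 - (-0.520384)(-0.697581)] = c_0 = 1
  gamma(0) * 0.382974 = 1
  gamma(0) = 1 / 0.382974 = 2.611142.
Therefore gamma(0) = 2.6111 (to 4 decimal places).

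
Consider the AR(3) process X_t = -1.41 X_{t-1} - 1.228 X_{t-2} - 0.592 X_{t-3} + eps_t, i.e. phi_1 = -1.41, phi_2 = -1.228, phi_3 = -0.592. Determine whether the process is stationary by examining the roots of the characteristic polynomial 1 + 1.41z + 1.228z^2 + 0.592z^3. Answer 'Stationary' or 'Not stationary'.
\text{Stationary}

The AR(p) characteristic polynomial is P(z) = 1 + 1.41z + 1.228z^2 + 0.592z^3.
Stationarity requires all roots to lie outside the unit circle, i.e. |z| > 1 for every root.
Degree 3: look for a simple real root z0 first, then factor out (1 - z/z0) and solve the remaining quadratic.
Testing z0 = -1.25: P(-1.25) = 1 + (1.41)(-1.25) + (1.228)(-1.25)^2 + (0.592)(-1.25)^3
  = 1 + (-1.7625) + (1.91875) + (-1.15625) = 0.  So z_0 = -1.25 is a root, |z_0| = 1.25.
Divide out the factor (1 + 0.8 z) = (1 - z/z0) (since 1/z0 = -0.8):
  P(z) = (1 + 0.8 z)(1 + (0.61) z + (0.74) z^2)
  [check: z-coef 0.61 - (-0.8) = 1.41; z^2-coef 0.74 - (-0.8)(0.61) = 1.228; z^3-coef -(-0.8)(0.74) = 0.592.]
Remaining roots from the quadratic factor 1 + (0.61) z + (0.74) z^2:
  Set 1 + (0.61) z + (0.74) z^2 = 0, i.e. a z^2 + b z + c = 0 with a = 0.74, b = 0.61, c = 1.
  Discriminant D = b^2 - 4ac = (0.61)^2 - 4*(0.74)*1 = 0.3721 - (2.96) = -2.5879.
  D < 0, so the roots are the complex-conjugate pair z = (-b +/- i sqrt(-D)) / (2a) = -0.4122 +/- 1.087i.
  For a conjugate pair |z|^2 = z * conj(z) = (product of roots) = c/a = 1/(0.74) = 1.351351, so |z| = sqrt(1.351351) = 1.1625 for both roots.
Moduli of all roots: 1.2500, 1.1625, 1.1625.
All moduli strictly greater than 1? Yes.
Verdict: Stationary.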